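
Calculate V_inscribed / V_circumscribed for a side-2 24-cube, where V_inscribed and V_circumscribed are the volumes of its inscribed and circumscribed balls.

Volume scales as r^n, and r_in/r_out = 1/√24, giving (1/√24)^24 ≈ 2.7382e-17.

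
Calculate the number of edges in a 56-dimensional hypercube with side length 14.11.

The 56-cube has n·2^(n-1) = 56·2^55 = 56·36028797018963968 = 2017612633061982208 edges.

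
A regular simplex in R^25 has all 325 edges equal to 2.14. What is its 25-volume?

For a regular n-simplex with edge a, V = (a^n / n!)·√((n+1)/2^n). With a=2.14, n=25: V ≈ 1.0335e-20.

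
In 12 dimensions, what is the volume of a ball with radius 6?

The n-ball volume is π^(n/2)·r^n/Γ(n/2+1). With n=12, r=6: V = 15116544·π^6/5 ≈ 2.90658e+09.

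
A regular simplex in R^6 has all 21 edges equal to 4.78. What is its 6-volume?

V_6 = √(7) · 4.78^6 / (6! · 2^(6/2)) ≈ 5.47891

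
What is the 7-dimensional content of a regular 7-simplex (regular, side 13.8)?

V = (13.8^7 / 7!) · √((7+1) / 2^7) ≈ 4727.84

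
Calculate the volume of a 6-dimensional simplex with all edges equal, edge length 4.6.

For a regular n-simplex with edge a, V = (a^n / n!)·√((n+1)/2^n). With a=4.6, n=6: V ≈ 4.35185.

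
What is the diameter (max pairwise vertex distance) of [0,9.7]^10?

d = √(9.7² + 9.7² + ... + 9.7²) [10 terms] = √(10·9.7²) = 9.7√10 ≈ 30.6741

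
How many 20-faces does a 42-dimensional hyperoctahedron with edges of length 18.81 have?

f_20(42-orthoplex) = 2^21 · (42 choose 21) = 1128808577897594880.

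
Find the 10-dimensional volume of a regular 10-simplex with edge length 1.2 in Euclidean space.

V = (1.2^10 / 10!) · √((10+1) / 2^10) ≈ 1.76846e-07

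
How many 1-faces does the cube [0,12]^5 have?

The 5-cube has n·2^(n-1) = 5·2^4 = 5·16 = 80 edges.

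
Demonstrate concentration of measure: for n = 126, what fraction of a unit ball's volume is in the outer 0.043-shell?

1 - (1-0.043)^126 ≈ 0.996065 ≈ 99.61%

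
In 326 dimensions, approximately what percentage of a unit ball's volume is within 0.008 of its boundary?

1 - (1-0.008)^326 ≈ 0.927087 ≈ 92.71%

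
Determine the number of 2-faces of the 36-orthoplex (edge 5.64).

f_2(36-orthoplex) = 2^3 · (36 choose 3) = 57120.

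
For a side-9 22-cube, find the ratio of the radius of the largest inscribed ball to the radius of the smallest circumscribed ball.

r_in / r_out = (9/2) / (9√22/2) = 1/√22 ≈ 0.213201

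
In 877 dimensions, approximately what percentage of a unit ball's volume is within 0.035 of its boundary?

1 - (1-0.035)^877 ≈ 1 - 2.694e-14 ≈ (100 - 2.7e-12)%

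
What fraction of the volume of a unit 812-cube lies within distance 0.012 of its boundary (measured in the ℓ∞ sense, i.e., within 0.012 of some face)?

Shell fraction = 1 - (1-0.024)^812 ≈ 0.9999999973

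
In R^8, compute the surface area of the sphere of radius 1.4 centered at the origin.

The surface area of an n-ball is 2π^(n/2) r^(n-1) / Γ(n/2). For n=8, r=1.4: 342.274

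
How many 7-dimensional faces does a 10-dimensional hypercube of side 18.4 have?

f_7(10-cube) = (10 choose 7) · 2^3 = 960.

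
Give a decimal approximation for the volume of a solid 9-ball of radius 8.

V = 4294967296·π^4/945 ≈ 4.42718e+08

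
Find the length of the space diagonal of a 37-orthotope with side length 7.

Diagonal = √37 · 7 ≈ 42.5793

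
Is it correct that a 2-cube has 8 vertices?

False. The 2-cube has 2^2 = 4 vertices.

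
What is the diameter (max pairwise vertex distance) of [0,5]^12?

The space diagonal of an n-cube of side s is s√n. Here 5·√12 ≈ 17.3205.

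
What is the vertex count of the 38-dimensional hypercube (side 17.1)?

An n-cube has 2^n vertices; for n = 38 that is 2^38 = 274877906944.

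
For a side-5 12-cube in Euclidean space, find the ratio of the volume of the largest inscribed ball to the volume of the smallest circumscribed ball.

V_in/V_out = n^(-n/2) = 12^(-12/2) ≈ 3.34898e-07.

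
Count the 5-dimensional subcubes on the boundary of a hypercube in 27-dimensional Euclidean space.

Choose 5 of 27 axes to span the face (C(27,5) = 80730 ways), then fix each of the remaining 22 coordinates at one of its two extreme values (2^22 = 4194304 ways): 80730·4194304 = 338606161920.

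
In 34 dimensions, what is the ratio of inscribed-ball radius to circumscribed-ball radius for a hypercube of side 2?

Ratio = (s/2)/(s√34/2) = 34^(-1/2) ≈ 0.171499.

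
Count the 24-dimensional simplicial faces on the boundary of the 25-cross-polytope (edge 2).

f_24(25-orthoplex) = 2^25 · (25 choose 25) = 33554432.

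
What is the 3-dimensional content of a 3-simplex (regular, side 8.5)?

Volume = (√2/12) · 8.5³ = 72.3753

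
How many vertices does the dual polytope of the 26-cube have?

An n-cross-polytope has 2n vertices; here n = 26, giving 52.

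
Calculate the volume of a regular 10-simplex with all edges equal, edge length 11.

V = (11^10 / 10!) · √((10+1) / 2^10) ≈ 740.816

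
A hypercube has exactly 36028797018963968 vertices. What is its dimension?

2^n = 36028797018963968 ⇒ n = log_2(36028797018963968) = 55.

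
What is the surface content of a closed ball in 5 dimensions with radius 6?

|∂B_5(6)| = 3456·π^2 ≈ 34109.4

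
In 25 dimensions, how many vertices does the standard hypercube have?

Each vertex is a binary string of length 25, so there are 2^25 = 33554432.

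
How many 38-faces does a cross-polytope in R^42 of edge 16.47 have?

Number of 38-faces = 2^(38+1) · C(42,38+1) = 549755813888 · 11480 = 6311196743434240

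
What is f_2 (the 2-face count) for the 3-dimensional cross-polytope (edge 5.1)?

Number of 2-faces = 2^(2+1) · C(3,2+1) = 8 · 1 = 8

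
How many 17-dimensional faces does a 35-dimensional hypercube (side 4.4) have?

Number of 17-faces = C(35,17) · 2^(35-17) = 4537567650 · 262144 = 1189496134041600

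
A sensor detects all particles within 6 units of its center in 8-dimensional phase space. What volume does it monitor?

V_8(6) = π^(8/2) · (6)^8 / Γ(8/2 + 1) = 69984·π^4 ≈ 6.81708e+06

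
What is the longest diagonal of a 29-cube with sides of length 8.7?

Diagonal = √29 · 8.7 ≈ 46.8509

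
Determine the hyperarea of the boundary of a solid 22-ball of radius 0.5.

S = n·V_n(r)/r = 22·V_22(0.5)/0.5 (volume-to-surface relation), giving π^11/3805072588800 ≈ 7.73189e-08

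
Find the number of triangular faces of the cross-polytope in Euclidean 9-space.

f_2(9-orthoplex) = 2^3 · (9 choose 3) = 672.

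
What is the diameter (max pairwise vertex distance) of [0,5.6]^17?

||(5.6,5.6,...,5.6)|| = √(17)·5.6 ≈ 23.0894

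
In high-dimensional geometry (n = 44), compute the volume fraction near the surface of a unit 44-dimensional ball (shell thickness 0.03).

1 - (1-0.03)^44 ≈ 0.738208 ≈ 73.82%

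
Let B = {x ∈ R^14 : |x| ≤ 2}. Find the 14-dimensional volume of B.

The n-ball volume is π^(n/2)·r^n/Γ(n/2+1). With n=14, r=2: V = 1024·π^7/315 ≈ 9818.35.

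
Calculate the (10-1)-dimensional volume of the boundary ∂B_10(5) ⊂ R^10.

S = n·V_n(r)/r = 10·V_10(5)/5 (volume-to-surface relation), giving 1953125·π^5/12 ≈ 4.98079e+07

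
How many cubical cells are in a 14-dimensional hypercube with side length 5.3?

f_3(14-cube) = (14 choose 3) · 2^11 = 745472.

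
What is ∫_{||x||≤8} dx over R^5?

The n-ball volume is π^(n/2)·r^n/Γ(n/2+1). With n=5, r=8: V = 262144·π^2/15 ≈ 172484.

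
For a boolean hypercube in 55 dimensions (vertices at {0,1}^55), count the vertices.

Each vertex is a binary string of length 55, so there are 2^55 = 36028797018963968.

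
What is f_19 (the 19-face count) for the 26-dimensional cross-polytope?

An n-cross-polytope has 2^(k+1)·C(n,k+1) k-faces. Here 2^20·C(26,20) = 1048576·230230 = 241413652480.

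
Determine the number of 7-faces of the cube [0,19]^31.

An n-cube has C(n,k)·2^(n-k) k-faces. Here C(31,7)·2^24 = 2629575·16777216 = 44116947763200.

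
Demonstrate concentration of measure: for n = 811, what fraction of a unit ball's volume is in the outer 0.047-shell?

1 - (1-0.047)^811 ≈ 1 - 1.107e-17 ≈ 100.000000%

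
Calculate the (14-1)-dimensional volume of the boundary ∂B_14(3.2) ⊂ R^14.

S = n·V_n(r)/r = 14·V_14(3.2)/3.2 (volume-to-surface relation), giving 3.09525e+07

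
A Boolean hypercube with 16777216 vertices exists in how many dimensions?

The n-cube has 2^n vertices, and 16777216 = 2^24, so n = 24.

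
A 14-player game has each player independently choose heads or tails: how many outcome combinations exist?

Each vertex is a binary string of length 14, so there are 2^14 = 16384.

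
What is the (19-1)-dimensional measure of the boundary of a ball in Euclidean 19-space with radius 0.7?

S_19(0.7) = 2·π^(19/2)·(0.7)^18 / Γ(19/2) ≈ 0.00144247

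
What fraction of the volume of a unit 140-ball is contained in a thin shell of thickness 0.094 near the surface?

Shell fraction = 1 - (1-0.094)^140 ≈ 0.9999990047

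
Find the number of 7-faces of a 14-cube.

Choose 7 of 14 axes to span the face (C(14,7) = 3432 ways), then fix each of the remaining 7 coordinates at one of its two extreme values (2^7 = 128 ways): 3432·128 = 439296.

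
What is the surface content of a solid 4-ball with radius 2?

|∂B_4(2)| = 16·π^2 ≈ 157.914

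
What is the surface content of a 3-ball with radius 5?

|∂B_3(5)| = 4πr² = 4π·(5)² ≈ 314.159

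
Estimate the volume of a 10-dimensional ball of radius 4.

Volume = π^{10/2}·(4)^10/Γ(6) = 131072·π^5/15 ≈ 2.67404e+06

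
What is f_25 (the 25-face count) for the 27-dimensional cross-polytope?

Each 25-face is the convex hull of 26 vertices, one chosen as ±e_i from each of 26 distinct axes: 2^26·C(27,26) = 1811939328.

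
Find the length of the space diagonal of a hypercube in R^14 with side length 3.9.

d = √(3.9² + 3.9² + ... + 3.9²) [14 terms] = √(14·3.9²) = 3.9√14 ≈ 14.5925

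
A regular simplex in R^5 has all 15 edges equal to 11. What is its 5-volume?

V_5 = √(6) · 11^5 / (5! · 2^(5/2)) ≈ 581.143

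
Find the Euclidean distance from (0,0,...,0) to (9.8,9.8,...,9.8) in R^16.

||(9.8,9.8,...,9.8)|| = √(16)·9.8 = 39.2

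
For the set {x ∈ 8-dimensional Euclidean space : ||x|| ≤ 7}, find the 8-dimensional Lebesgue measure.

The n-ball volume is π^(n/2)·r^n/Γ(n/2+1). With n=8, r=7: V = 5764801·π^4/24 ≈ 2.33977e+07.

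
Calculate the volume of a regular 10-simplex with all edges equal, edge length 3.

For a regular n-simplex with edge a, V = (a^n / n!)·√((n+1)/2^n). With a=3, n=10: V ≈ 0.00168654.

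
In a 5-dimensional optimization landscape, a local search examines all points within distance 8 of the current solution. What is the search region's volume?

The n-ball volume is π^(n/2)·r^n/Γ(n/2+1). With n=5, r=8: V = 262144·π^2/15 ≈ 172484.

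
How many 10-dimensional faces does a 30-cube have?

An n-cube has C(n,k)·2^(n-k) k-faces. Here C(30,10)·2^20 = 30045015·1048576 = 31504481648640.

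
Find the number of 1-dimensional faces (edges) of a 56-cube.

An n-cube has n·2^(n-1) edges. With n = 56: 56·36028797018963968 = 2017612633061982208.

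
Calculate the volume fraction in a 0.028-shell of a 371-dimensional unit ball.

1 - (1-0.028)^371 ≈ 0.999973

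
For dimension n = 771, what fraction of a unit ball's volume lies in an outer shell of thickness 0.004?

1 - (1-0.004)^771 ≈ 0.954506 ≈ 95.45%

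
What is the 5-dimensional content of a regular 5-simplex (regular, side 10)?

V_5 = √(6) · 10^5 / (5! · 2^(5/2)) ≈ 360.844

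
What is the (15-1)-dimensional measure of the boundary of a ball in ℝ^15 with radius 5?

|∂B_15(5)| = 312500000000·π^7/27027 ≈ 3.49222e+10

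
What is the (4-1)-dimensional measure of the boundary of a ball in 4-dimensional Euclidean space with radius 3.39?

S = n·V_n(r)/r = 4·V_4(3.39)/3.39 (volume-to-surface relation), giving 769.004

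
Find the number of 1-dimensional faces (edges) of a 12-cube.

Each of the 2^12 = 4096 vertices has degree 12; total edges = 12·2^12/2 = 24576.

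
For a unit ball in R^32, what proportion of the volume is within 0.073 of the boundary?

1 - (1-0.073)^32 ≈ 0.91158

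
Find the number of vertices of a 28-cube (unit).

Number of vertices = 2^28 = 268435456.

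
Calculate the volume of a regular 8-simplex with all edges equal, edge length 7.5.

V_8 = √(9) · 7.5^8 / (8! · 2^(8/2)) ≈ 46.5555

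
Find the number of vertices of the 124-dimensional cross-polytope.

An n-cross-polytope has 2n vertices; here n = 124, giving 248.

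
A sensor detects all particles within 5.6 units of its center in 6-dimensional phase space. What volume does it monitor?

V_6(5.6) = π^(6/2) · (5.6)^6 / Γ(6/2 + 1) ≈ 159377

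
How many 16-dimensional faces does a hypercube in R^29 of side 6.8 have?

f_16(29-cube) = (29 choose 16) · 2^13 = 555941191680.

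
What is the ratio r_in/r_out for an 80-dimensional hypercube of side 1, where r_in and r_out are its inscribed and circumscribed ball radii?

r_in = 1/2 (half the side); r_out = 1√80/2 (half the diagonal). Ratio = 1/√80 ≈ 0.111803.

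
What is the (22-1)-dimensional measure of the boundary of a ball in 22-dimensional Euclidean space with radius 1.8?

S_22(1.8) = 2·π^(22/2)·(1.8)^21 / Γ(22/2) ≈ 37208.2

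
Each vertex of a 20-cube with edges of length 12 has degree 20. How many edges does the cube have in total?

Number of 1-faces = C(20,1)·2^(20-1) = 20·524288 = 10485760.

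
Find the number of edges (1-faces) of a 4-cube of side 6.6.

Choose 1 of 4 axes to span the face (C(4,1) = 4 ways), then fix each of the remaining 3 coordinates at one of its two extreme values (2^3 = 8 ways): 4·8 = 32.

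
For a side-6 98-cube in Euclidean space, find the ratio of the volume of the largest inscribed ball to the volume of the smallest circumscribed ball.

The radii are 6/2 and 6√98/2, so the volume ratio is (1/√98)^98 = 98^{-98/2} ≈ 2.69105e-98.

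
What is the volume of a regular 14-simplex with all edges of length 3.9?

Volume = 3.9^14 · √(15/2^14) / 14! ≈ 6.5363e-05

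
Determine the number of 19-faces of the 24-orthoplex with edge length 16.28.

An n-cross-polytope has 2^(k+1)·C(n,k+1) k-faces. Here 2^20·C(24,20) = 1048576·10626 = 11142168576.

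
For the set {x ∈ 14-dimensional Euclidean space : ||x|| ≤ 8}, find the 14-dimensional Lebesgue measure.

Volume = π^{14/2}·(8)^14/Γ(8) = 274877906944·π^7/315 ≈ 2.63559e+12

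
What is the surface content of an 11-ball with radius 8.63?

S = n·V_n(r)/r = 11·V_11(8.63)/8.63 (volume-to-surface relation), giving 4.74904e+10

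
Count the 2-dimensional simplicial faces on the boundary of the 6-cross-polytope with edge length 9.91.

Each 2-face is the convex hull of 3 vertices, one chosen as ±e_i from each of 3 distinct axes: 2^3·C(6,3) = 160.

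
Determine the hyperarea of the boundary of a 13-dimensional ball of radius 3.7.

S_13(3.7) = 2·π^(13/2)·(3.7)^12 / Γ(13/2) ≈ 7.79301e+07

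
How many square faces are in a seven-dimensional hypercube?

An n-cube has C(n,k)·2^(n-k) k-faces. Here C(7,2)·2^5 = 21·32 = 672.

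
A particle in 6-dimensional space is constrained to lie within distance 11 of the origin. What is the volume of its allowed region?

V_6(11) = π^(6/2) · (11)^6 / Γ(6/2 + 1) = 1771561·π^3/6 ≈ 9.15492e+06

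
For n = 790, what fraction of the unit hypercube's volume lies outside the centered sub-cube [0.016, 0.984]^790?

The inner cube has side 1-2·0.016 = 0.968 and volume (0.968)^790 ≈ 6.943e-12, so the shell holds 1 - 6.943e-12 of the volume.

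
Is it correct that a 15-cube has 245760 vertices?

False. The 15-cube has 2^15 = 32768 vertices.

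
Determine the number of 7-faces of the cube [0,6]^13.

An n-cube has C(n,k)·2^(n-k) k-faces. Here C(13,7)·2^6 = 1716·64 = 109824.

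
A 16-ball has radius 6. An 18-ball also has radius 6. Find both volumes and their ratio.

V_16(6) ≈ 6.63894e+11. V_18(6) ≈ 8.34273e+12. Ratio V_16/V_18 ≈ 0.07958.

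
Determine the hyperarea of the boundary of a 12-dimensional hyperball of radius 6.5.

The surface area of an n-ball is 2π^(n/2) r^(n-1) / Γ(n/2). For n=12, r=6.5: 1792160394037·π^6/122880 ≈ 1.40215e+10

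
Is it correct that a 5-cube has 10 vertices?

False. The 5-cube has 2^5 = 32 vertices.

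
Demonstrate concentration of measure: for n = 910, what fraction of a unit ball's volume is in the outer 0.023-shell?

1 - (1-0.023)^910 ≈ 0.9999999994 ≈ (100 - 6.37e-08)%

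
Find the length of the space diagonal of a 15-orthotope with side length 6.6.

Diagonal = √15 · 6.6 ≈ 25.5617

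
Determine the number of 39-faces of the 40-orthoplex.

f_39(40-orthoplex) = 2^40 · (40 choose 40) = 1099511627776.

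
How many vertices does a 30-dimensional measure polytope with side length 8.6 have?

Number of vertices = 2^30 = 1073741824.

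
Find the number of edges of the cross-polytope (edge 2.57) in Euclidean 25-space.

Each 1-face is the convex hull of 2 vertices, one chosen as ±e_i from each of 2 distinct axes: 2^2·C(25,2) = 1200.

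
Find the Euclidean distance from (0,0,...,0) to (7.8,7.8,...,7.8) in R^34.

d = √(7.8² + 7.8² + ... + 7.8²) [34 terms] = √(34·7.8²) = 7.8√34 ≈ 45.4814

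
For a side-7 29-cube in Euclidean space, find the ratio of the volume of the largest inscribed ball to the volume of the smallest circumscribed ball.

V_in / V_out = (r_in/r_out)^29 = (1/√29)^29 = 29^(-29/2) ≈ 6.24064e-22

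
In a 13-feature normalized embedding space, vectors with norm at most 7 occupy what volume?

V_13(7) = π^(13/2) · (7)^13 / Γ(13/2 + 1) = 1771684761728·π^6/19305 ≈ 8.82299e+10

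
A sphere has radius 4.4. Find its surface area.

|∂B_3(4.4)| = 4πr² = 4π·(4.4)² ≈ 243.285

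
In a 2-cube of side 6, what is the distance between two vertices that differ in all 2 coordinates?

||(6,6,...,6)|| = √(2)·6 ≈ 8.48528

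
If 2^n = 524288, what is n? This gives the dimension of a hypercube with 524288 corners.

2^n = 524288 ⇒ n = log_2(524288) = 19.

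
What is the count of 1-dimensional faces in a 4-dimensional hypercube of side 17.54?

Number of 1-faces = C(4,1) · 2^(4-1) = 4 · 8 = 32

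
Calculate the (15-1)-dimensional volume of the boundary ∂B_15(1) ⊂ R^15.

S_15(1) = 2·π^(15/2)·(1)^14 / Γ(15/2) = 256·π^7/135135 ≈ 5.72165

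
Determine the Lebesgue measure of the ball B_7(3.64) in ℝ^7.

The n-ball volume is π^(n/2)·r^n/Γ(n/2+1). With n=7, r=3.64: V ≈ 40002.8.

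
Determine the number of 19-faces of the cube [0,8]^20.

Number of 19-faces = C(20,19) · 2^(20-19) = 20 · 2 = 40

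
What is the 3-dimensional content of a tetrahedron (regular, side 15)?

Volume = (√2/12) · 15³ = 397.748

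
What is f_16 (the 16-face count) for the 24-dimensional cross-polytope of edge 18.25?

An n-cross-polytope has 2^(k+1)·C(n,k+1) k-faces. Here 2^17·C(24,17) = 131072·346104 = 45364543488.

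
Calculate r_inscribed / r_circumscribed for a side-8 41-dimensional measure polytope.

Ratio = (s/2)/(s√41/2) = 41^(-1/2) ≈ 0.156174.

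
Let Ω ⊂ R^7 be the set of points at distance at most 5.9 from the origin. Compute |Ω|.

V_7(5.9) = π^(7/2) · (5.9)^7 / Γ(7/2 + 1) ≈ 1.17583e+06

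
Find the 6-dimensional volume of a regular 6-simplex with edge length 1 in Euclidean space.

V = (1^6 / 6!) · √((6+1) / 2^6) ≈ 0.000459332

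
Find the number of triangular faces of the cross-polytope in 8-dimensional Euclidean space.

Each 2-face is the convex hull of 3 vertices, one chosen as ±e_i from each of 3 distinct axes: 2^3·C(8,3) = 448.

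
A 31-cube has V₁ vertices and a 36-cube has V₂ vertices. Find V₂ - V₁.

V₁ = 2^31 = 2147483648. V₂ = 2^36 = 68719476736. V₂ - V₁ = 66571993088.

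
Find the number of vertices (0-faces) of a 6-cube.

f_0(6-cube) = (6 choose 0) · 2^6 = 64.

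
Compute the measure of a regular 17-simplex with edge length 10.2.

V = (10.2^17 / 17!) · √((17+1) / 2^17) ≈ 4.61334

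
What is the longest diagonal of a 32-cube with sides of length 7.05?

||(7.05,7.05,...,7.05)|| = √(32)·7.05 ≈ 39.8808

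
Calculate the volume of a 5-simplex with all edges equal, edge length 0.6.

Volume = 0.6^5 · √(6/2^5) / 5! ≈ 0.000280592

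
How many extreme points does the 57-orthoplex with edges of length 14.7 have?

Number of vertices = 2n = 114.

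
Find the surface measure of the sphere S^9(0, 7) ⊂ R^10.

S = n·V_n(r)/r = 10·V_10(7)/7 (volume-to-surface relation), giving 40353607·π^5/12 ≈ 1.02908e+09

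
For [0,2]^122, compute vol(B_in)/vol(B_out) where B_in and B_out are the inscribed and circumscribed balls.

V_in/V_out = n^(-n/2) = 122^(-122/2) ≈ 5.39573e-128.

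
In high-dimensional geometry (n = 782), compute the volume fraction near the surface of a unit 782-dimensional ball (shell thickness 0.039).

1 - (1-0.039)^782 ≈ 1 - 3.088e-14 ≈ (100 - 3.09e-12)%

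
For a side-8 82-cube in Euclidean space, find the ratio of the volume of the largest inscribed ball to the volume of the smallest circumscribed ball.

V_in/V_out = n^(-n/2) = 82^(-82/2) ≈ 3.4169e-79.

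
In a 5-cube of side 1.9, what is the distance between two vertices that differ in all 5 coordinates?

Diagonal = √5 · 1.9 ≈ 4.24853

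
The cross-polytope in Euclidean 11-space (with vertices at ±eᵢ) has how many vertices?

An n-cross-polytope has 2n vertices; here n = 11, giving 22.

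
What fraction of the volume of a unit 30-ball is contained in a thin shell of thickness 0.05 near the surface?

Shell fraction = 1 - (1-0.05)^30 ≈ 0.785361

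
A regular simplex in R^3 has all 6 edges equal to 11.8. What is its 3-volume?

Volume = (√2/12) · 11.8³ = 193.633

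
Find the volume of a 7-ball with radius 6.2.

Volume = π^{7/2}·(6.2)^7/Γ(9/2) ≈ 1.66388e+06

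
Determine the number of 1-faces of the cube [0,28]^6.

An n-cube has C(n,k)·2^(n-k) k-faces. Here C(6,1)·2^5 = 6·32 = 192.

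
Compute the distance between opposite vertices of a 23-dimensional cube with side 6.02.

d = √(6.02² + 6.02² + ... + 6.02²) [23 terms] = √(23·6.02²) = 6.02√23 ≈ 28.8709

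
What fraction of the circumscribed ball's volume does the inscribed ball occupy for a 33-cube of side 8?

Volume scales as r^n, and r_in/r_out = 1/√33, giving (1/√33)^33 ≈ 8.80076e-26.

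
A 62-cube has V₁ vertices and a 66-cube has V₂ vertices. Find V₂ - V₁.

V₁ = 2^62 = 4611686018427387904. V₂ = 2^66 = 73786976294838206464. V₂ - V₁ = 69175290276410818560.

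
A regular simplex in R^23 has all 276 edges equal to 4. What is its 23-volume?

V = (4^23 / 23!) · √((23+1) / 2^23) ≈ 4.60411e-12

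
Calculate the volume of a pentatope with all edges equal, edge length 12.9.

V_4 = √(5) · 12.9^4 / (4! · 2^(4/2)) ≈ 645.019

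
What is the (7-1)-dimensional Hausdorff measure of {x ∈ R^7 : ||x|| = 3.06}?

S_7(3.06) = 2·π^(7/2)·(3.06)^6 / Γ(7/2) ≈ 27152.3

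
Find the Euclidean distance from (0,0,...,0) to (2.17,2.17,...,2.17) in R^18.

The space diagonal of an n-cube of side s is s√n. Here 2.17·√18 ≈ 9.20653.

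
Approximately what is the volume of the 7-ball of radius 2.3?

V_7(2.3) = π^(7/2) · (2.3)^7 / Γ(7/2 + 1) ≈ 1608.7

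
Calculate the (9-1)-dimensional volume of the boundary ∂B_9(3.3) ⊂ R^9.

|∂B_9(3.3)| ≈ 417515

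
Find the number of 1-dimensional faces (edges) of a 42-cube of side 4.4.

The 42-cube has n·2^(n-1) = 42·2^41 = 42·2199023255552 = 92358976733184 edges.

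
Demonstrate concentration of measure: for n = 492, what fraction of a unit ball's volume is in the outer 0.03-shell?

1 - (1-0.03)^492 ≈ 0.9999996898 ≈ 99.999969%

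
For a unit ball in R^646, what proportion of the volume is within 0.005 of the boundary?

1 - (1-0.005)^646 ≈ 0.960762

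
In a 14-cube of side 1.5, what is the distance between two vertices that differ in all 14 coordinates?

The space diagonal of an n-cube of side s is s√n. Here 1.5·√14 ≈ 5.61249.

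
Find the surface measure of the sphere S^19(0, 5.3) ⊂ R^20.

The surface area of an n-ball is 2π^(n/2) r^(n-1) / Γ(n/2). For n=20, r=5.3: 2.97857e+13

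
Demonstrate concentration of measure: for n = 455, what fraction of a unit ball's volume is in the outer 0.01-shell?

1 - (1-0.01)^455 ≈ 0.989672 ≈ 98.97%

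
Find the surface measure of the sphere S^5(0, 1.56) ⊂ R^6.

S = n·V_n(r)/r = 6·V_6(1.56)/1.56 (volume-to-surface relation), giving 286.466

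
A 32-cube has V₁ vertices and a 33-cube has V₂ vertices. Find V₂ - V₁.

V₁ = 2^32 = 4294967296. V₂ = 2^33 = 8589934592. V₂ - V₁ = 4294967296.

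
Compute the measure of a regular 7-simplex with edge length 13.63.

For a regular n-simplex with edge a, V = (a^n / n!)·√((n+1)/2^n). With a=13.63, n=7: V ≈ 4334.91.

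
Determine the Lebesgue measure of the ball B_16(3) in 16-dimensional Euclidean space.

The n-ball volume is π^(n/2)·r^n/Γ(n/2+1). With n=16, r=3: V = 4782969·π^8/4480 ≈ 1.01302e+07.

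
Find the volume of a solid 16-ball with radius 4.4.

V_16(4.4) = π^(16/2) · (4.4)^16 / Γ(16/2 + 1) ≈ 4.64431e+09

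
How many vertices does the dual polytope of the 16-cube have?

The 16-dimensional cross-polytope has 2n = 2·16 = 32 vertices.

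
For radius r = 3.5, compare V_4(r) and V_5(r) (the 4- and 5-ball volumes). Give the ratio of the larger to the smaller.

V_4(3.5) ≈ 740.529, V_5(3.5) ≈ 2764.64. The 5-ball is larger by a factor of 3.733.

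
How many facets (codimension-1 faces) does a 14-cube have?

Choose 13 of 14 axes to span the face (C(14,13) = 14 ways), then fix each of the remaining 1 coordinate at one of its two extreme values (2^1 = 2 ways): 14·2 = 28.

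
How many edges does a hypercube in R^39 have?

An n-cube has n·2^(n-1) edges. With n = 39: 39·274877906944 = 10720238370816.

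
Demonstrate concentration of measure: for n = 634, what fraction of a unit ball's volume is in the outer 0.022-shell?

1 - (1-0.022)^634 ≈ 0.9999992504 ≈ 99.999925%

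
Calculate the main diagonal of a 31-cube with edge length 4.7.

||(4.7,4.7,...,4.7)|| = √(31)·4.7 ≈ 26.1685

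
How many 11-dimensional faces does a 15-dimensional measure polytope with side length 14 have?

An n-cube has C(n,k)·2^(n-k) k-faces. Here C(15,11)·2^4 = 1365·16 = 21840.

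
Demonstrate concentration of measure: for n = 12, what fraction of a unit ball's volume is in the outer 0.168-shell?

1 - (1-0.168)^12 ≈ 0.889978 ≈ 89.00%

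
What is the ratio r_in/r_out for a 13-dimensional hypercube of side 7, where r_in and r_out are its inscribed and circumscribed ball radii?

r_in / r_out = (7/2) / (7√13/2) = 1/√13 ≈ 0.27735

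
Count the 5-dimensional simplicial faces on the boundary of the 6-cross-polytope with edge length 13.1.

An n-cross-polytope has 2^(k+1)·C(n,k+1) k-faces. Here 2^6·C(6,6) = 64·1 = 64.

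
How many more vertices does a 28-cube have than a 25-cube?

The 28-cube has 2^28 = 268435456 vertices. The 25-cube has 2^25 = 33554432 vertices. Difference: 268435456 - 33554432 = 234881024.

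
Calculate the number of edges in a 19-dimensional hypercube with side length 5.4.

An n-cube has n·2^(n-1) edges. With n = 19: 19·262144 = 4980736.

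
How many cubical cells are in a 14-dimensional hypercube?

Number of 3-faces = C(14,3) · 2^(14-3) = 364 · 2048 = 745472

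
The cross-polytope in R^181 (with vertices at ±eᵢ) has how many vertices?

Number of vertices = 2n = 362.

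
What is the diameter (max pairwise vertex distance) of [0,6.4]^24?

d = √(6.4² + 6.4² + ... + 6.4²) [24 terms] = √(24·6.4²) = 6.4√24 ≈ 31.3535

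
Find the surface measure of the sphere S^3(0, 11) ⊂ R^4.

S_4(11) = 2·π^(4/2)·(11)^3 / Γ(4/2) = 2662·π^2 ≈ 26272.9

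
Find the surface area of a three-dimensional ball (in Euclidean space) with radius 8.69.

The surface area of an n-ball is 2π^(n/2) r^(n-1) / Γ(n/2). For n=3, r=8.69: 4πr² = 4π·(8.69)² ≈ 948.963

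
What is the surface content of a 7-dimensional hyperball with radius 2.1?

S_7(2.1) = 2·π^(7/2)·(2.1)^6 / Γ(7/2) ≈ 2836.57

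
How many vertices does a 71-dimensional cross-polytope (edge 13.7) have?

Number of vertices = 2n = 142.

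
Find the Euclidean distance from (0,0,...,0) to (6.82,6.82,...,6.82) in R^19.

||(6.82,6.82,...,6.82)|| = √(19)·6.82 ≈ 29.7277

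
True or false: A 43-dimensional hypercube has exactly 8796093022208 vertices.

True. The 43-cube has 2^43 = 8796093022208 vertices.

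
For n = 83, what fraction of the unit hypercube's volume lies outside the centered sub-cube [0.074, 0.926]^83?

1 - (1 - 2·0.074)^83 = 1 - 0.852^83 ≈ 0.9999983154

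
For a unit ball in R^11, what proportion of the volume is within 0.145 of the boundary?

Shell fraction = 1 - (1-0.145)^11 ≈ 0.821505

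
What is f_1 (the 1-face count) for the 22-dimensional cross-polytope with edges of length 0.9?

An n-cross-polytope has 2^(k+1)·C(n,k+1) k-faces. Here 2^2·C(22,2) = 4·231 = 924.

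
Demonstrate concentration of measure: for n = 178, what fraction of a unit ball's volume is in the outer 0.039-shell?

1 - (1-0.039)^178 ≈ 0.999159 ≈ 99.92%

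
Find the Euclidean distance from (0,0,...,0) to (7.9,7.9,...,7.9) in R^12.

||(7.9,7.9,...,7.9)|| = √(12)·7.9 ≈ 27.3664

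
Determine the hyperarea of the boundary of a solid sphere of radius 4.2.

S = n·V_n(r)/r = 3·V_3(4.2)/4.2 (volume-to-surface relation), giving 4πr² = 4π·(4.2)² ≈ 221.671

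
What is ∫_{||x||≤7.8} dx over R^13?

V_13(7.8) = π^(13/2) · (7.8)^13 / Γ(13/2 + 1) ≈ 3.60223e+11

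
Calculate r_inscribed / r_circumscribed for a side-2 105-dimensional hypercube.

For an n-cube of any side s, the inradius is s/2 and the circumradius is s√n/2, so the ratio is 1/√105 ≈ 0.09759.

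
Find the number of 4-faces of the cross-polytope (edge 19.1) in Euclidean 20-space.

An n-cross-polytope has 2^(k+1)·C(n,k+1) k-faces. Here 2^5·C(20,5) = 32·15504 = 496128.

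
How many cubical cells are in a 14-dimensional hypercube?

An n-cube has C(n,k)·2^(n-k) k-faces. Here C(14,3)·2^11 = 364·2048 = 745472.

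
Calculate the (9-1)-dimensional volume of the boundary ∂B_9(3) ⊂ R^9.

S = n·V_n(r)/r = 9·V_9(3)/3 (volume-to-surface relation), giving 69984·π^4/35 ≈ 194774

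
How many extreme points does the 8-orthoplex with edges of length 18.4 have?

The 8-dimensional cross-polytope has 2n = 2·8 = 16 vertices.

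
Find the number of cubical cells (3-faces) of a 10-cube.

Number of 3-faces = C(10,3) · 2^(10-3) = 120 · 128 = 15360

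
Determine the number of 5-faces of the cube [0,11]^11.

Number of 5-faces = C(11,5) · 2^(11-5) = 462 · 64 = 29568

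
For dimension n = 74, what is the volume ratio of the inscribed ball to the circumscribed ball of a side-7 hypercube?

The radii are 7/2 and 7√74/2, so the volume ratio is (1/√74)^74 = 74^{-74/2} ≈ 6.89329e-70.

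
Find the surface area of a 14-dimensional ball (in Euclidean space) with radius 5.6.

The surface area of an n-ball is 2π^(n/2) r^(n-1) / Γ(n/2). For n=14, r=5.6: 4.4688e+10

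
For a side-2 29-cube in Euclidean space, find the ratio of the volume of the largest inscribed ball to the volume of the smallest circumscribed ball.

V_in / V_out = (r_in/r_out)^29 = (1/√29)^29 = 29^(-29/2) ≈ 6.24064e-22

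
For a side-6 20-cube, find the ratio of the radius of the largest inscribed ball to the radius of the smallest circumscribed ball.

r_in = 6/2 (half the side); r_out = 6√20/2 (half the diagonal). Ratio = 1/√20 ≈ 0.223607.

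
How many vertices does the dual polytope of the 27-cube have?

The vertices are ±e_1, ..., ±e_27, so there are 2·27 = 54.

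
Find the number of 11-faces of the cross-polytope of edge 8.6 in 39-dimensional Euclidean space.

Each 11-face is the convex hull of 12 vertices, one chosen as ±e_i from each of 12 distinct axes: 2^12·C(39,12) = 16018626297856.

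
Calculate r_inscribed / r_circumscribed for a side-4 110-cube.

Ratio = (s/2)/(s√110/2) = 110^(-1/2) ≈ 0.0953463.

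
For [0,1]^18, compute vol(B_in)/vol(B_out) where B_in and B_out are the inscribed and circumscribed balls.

V_in / V_out = (r_in/r_out)^18 = (1/√18)^18 = 18^(-18/2) ≈ 5.04136e-12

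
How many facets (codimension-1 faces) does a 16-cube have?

An n-cube has C(n,k)·2^(n-k) k-faces. Here C(16,15)·2^1 = 16·2 = 32.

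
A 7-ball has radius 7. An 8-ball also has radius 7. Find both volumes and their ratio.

V_7(7) ≈ 3.89105e+06. V_8(7) ≈ 2.33977e+07. Ratio V_7/V_8 ≈ 0.1663.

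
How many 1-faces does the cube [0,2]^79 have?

Each of the 2^79 = 604462909807314587353088 vertices has degree 79; total edges = 79·2^79/2 = 23876284937388926200446976.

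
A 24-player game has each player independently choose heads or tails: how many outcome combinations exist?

The 24-cube has 2^24 = 16777216 vertices.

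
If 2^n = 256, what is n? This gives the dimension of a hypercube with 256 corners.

The n-cube has 2^n vertices, and 256 = 2^8, so n = 8.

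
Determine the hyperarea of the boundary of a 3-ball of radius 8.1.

S = n·V_n(r)/r = 3·V_3(8.1)/8.1 (volume-to-surface relation), giving 4πr² = 4π·(8.1)² ≈ 824.48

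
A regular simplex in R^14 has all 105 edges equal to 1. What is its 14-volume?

V = (1^14 / 14!) · √((14+1) / 2^14) ≈ 3.47078e-13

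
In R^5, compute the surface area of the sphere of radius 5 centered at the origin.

S_5(5) = 2·π^(5/2)·(5)^4 / Γ(5/2) = 5000·π^2/3 ≈ 16449.3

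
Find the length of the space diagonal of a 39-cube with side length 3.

||(3,3,...,3)|| = √(39)·3 ≈ 18.735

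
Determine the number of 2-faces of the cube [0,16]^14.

f_2(14-cube) = (14 choose 2) · 2^12 = 372736.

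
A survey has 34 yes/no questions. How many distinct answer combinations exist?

Each vertex is a binary string of length 34, so there are 2^34 = 17179869184.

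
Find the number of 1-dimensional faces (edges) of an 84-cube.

Each of the 2^84 = 19342813113834066795298816 vertices has degree 84; total edges = 84·2^84/2 = 812398150781030805402550272.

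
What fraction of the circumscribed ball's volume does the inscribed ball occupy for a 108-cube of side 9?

V_in / V_out = (r_in/r_out)^108 = (1/√108)^108 = 108^(-108/2) ≈ 1.56717e-110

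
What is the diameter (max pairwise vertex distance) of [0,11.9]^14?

||(11.9,11.9,...,11.9)|| = √(14)·11.9 ≈ 44.5257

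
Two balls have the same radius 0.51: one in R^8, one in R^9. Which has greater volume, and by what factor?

V_8(0.51) ≈ 0.0185759, V_9(0.51) ≈ 0.00769926. The 8-ball is larger by a factor of 2.413.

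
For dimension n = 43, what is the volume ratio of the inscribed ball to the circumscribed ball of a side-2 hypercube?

Volume scales as r^n, and r_in/r_out = 1/√43, giving (1/√43)^43 ≈ 7.59326e-36.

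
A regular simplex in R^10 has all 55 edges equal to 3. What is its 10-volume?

V = (3^10 / 10!) · √((10+1) / 2^10) ≈ 0.00168654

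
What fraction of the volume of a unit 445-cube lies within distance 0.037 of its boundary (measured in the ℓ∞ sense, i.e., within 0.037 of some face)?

Shell fraction = 1 - (1-0.074)^445 ≈ 1 - 1.386e-15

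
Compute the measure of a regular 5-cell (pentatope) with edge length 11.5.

V = (11.5^4 / 4!) · √((4+1) / 2^4) ≈ 407.385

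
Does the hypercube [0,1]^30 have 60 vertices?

False. The 30-cube has 2^30 = 1073741824 vertices.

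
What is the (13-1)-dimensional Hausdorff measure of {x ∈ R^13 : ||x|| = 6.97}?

The surface area of an n-ball is 2π^(n/2) r^(n-1) / Γ(n/2). For n=13, r=6.97: 1.55625e+11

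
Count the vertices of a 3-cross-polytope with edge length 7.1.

The vertices are ±e_1, ..., ±e_3, so there are 2·3 = 6.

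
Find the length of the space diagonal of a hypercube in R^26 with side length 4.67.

d = √(4.67² + 4.67² + ... + 4.67²) [26 terms] = √(26·4.67²) = 4.67√26 ≈ 23.8124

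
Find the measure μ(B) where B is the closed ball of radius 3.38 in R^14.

Volume = π^{14/2}·(3.38)^14/Γ(8) ≈ 1.52213e+07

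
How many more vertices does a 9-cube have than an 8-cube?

The 9-cube has 2^9 = 512 vertices. The 8-cube has 2^8 = 256 vertices. Difference: 512 - 256 = 256.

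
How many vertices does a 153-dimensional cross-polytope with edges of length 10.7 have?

The vertices are ±e_1, ..., ±e_153, so there are 2·153 = 306.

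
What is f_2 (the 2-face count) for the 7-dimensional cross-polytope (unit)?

f_2(7-orthoplex) = 2^3 · (7 choose 3) = 280.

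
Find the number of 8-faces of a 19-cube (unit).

An n-cube has C(n,k)·2^(n-k) k-faces. Here C(19,8)·2^11 = 75582·2048 = 154791936.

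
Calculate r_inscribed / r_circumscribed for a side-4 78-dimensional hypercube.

For an n-cube of any side s, the inradius is s/2 and the circumradius is s√n/2, so the ratio is 1/√78 ≈ 0.113228.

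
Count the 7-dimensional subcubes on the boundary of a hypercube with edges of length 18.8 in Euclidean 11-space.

Number of 7-faces = C(11,7) · 2^(11-7) = 330 · 16 = 5280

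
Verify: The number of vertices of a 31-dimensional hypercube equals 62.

False. The 31-cube has 2^31 = 2147483648 vertices.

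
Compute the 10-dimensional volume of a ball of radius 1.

V = π^5/120 ≈ 2.55016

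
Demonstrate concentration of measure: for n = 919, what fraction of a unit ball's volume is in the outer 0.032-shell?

1 - (1-0.032)^919 ≈ 1 - 1.046e-13 ≈ (100 - 1.05e-11)%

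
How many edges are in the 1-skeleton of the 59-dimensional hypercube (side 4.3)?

An n-cube has n·2^(n-1) edges. With n = 59: 59·288230376151711744 = 17005592192950992896.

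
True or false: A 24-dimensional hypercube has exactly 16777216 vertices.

True. The 24-cube has 2^24 = 16777216 vertices.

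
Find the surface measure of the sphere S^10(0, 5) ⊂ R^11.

|∂B_11(5)| = 125000000·π^5/189 ≈ 2.02394e+08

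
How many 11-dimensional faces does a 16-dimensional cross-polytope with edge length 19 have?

Number of 11-faces = 2^(11+1) · C(16,11+1) = 4096 · 1820 = 7454720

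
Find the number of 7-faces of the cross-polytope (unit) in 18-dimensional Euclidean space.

An n-cross-polytope has 2^(k+1)·C(n,k+1) k-faces. Here 2^8·C(18,8) = 256·43758 = 11202048.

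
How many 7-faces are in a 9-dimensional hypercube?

Number of 7-faces = C(9,7) · 2^(9-7) = 36 · 4 = 144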